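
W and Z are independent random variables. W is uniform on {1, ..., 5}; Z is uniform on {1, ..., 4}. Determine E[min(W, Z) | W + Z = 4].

4/3

P(W + Z = 4) = 3/20.
Summing min(W,Z)·P(x,y) over outcomes with W + Z = 4 gives 1/5.
E[min(W, Z) | W + Z = 4] = (1/5) / (3/20) = 4/3.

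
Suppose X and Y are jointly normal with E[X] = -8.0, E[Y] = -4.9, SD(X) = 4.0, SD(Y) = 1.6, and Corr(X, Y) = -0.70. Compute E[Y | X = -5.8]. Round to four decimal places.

E[Y | X=x] = μ_Y + ρ(σ_Y/σ_X)(x − μ_X) for jointly normal variables.
E[Y | X=-5.8] = -4.9 + (-0.70)·(1.6/4.0)·(-5.8 − (-8.0)) = -4.9 + (-0.28)·(2.2) = -5.5160.

-5.5160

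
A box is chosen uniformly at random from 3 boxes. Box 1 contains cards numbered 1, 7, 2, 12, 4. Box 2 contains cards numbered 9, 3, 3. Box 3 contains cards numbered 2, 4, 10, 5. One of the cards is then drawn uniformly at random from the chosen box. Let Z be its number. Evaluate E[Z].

E[Z | box 1] = (1+7+2+12+4)/5 = 26/5.
E[Z | box 2] = (9+3+3)/3 = 5.
E[Z | box 3] = (2+4+10+5)/4 = 21/4.
E[Z] = (1/3)·(26/5) + (1/3)·(5) + (1/3)·(21/4) = 103/20.

103/20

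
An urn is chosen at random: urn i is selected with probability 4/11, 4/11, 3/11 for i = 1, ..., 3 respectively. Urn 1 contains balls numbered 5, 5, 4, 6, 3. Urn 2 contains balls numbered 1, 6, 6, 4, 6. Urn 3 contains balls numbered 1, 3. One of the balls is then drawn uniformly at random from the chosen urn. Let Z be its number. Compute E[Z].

214/55

E[Z | urn 1] = (5+5+4+6+3)/5 = 23/5.
E[Z | urn 2] = (1+6+6+4+6)/5 = 23/5.
E[Z | urn 3] = (1+3)/2 = 2.
E[Z] = (4/11)·(23/5) + (4/11)·(23/5) + (3/11)·(2) = 214/55.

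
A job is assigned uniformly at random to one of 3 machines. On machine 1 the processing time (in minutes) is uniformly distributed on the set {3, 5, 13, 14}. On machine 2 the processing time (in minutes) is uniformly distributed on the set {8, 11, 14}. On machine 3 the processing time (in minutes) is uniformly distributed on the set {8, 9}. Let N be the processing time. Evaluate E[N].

113/12

E[N | machine 1] = (3+5+13+14)/4 = 35/4.
E[N | machine 2] = (8+11+14)/3 = 11.
E[N | machine 3] = (8+9)/2 = 17/2.
E[N] = (1/3)·(35/4) + (1/3)·(11) + (1/3)·(17/2) = 113/12.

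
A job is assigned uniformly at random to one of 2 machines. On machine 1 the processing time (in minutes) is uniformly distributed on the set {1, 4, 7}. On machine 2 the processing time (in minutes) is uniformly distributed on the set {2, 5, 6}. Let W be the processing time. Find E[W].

25/6

E[W | machine 1] = (1+4+7)/3 = 4.
E[W | machine 2] = (2+5+6)/3 = 13/3.
E[W] = (1/2)·(4) + (1/2)·(13/3) = 25/6.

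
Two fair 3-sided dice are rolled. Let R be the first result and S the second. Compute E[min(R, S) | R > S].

4/3

Outcomes with R > S: (2,1), (3,1), (3,2), each with probability 1/9.
E[min(R, S) | R > S] = (1 + 1 + 2) / 3 = 4/3.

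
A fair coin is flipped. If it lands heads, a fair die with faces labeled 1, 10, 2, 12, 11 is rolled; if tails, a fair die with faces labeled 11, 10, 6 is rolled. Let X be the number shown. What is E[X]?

E[X | heads] = (1+10+2+12+11)/5 = 36/5.
E[X | tails] = (11+10+6)/3 = 9.
E[X] = (1/2)·(36/5) + (1/2)·(9) = 81/10.

81/10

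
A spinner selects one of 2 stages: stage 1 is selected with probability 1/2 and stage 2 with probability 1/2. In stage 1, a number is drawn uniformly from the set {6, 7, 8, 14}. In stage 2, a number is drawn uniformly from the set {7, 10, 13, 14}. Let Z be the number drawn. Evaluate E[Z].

79/8

E[Z | stage 1] = (6+7+8+14)/4 = 35/4.
E[Z | stage 2] = (7+10+13+14)/4 = 11.
By the law of total expectation,
E[Z] = (1/2)·(35/4) + (1/2)·(11) = 79/8.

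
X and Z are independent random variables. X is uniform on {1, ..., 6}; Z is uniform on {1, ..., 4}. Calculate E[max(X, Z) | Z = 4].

P(Z = 4) = 1/4.
Summing max(X,Z)·P(x,y) over outcomes with Z = 4 gives 9/8.
E[max(X, Z) | Z = 4] = (9/8) / (1/4) = 9/2.

9/2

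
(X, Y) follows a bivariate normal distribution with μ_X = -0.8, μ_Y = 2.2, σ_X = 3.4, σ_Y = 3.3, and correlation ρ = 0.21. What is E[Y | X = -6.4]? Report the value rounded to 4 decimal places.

1.0586

For a bivariate normal, E[Y | X=x] = μ_Y + ρ·(σ_Y/σ_X)·(x − μ_X).
E[Y | X=-6.4] = 2.2 + (0.21)·(3.3/3.4)·(-6.4 − (-0.8)) = 2.2 + (0.20382)·(-5.6) = 1.0586.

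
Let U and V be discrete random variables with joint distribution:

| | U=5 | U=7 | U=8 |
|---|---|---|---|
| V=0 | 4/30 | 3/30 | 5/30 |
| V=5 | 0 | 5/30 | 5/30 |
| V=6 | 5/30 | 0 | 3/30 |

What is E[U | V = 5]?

P(V = 5) = 1/3.
Summing U·P(U=x,V=y) over the conditioning event gives 5/2.
E[U | V = 5] = (5/2) / (1/3) = 15/2.

15/2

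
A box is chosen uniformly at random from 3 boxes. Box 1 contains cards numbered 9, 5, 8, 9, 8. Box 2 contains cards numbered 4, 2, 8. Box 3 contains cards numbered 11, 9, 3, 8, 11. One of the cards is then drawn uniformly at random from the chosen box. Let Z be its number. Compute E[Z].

E[Z | box 1] = (9+5+8+9+8)/5 = 39/5.
E[Z | box 2] = (4+2+8)/3 = 14/3.
E[Z | box 3] = (11+9+3+8+11)/5 = 42/5.
By the law of total expectation,
E[Z] = (1/3)·(39/5) + (1/3)·(14/3) + (1/3)·(42/5) = 313/45.

313/45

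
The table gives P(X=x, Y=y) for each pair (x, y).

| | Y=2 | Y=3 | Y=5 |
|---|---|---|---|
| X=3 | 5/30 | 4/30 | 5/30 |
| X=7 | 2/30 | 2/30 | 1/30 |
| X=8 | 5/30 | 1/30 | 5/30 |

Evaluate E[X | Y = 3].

34/7

P(Y = 3) = 7/30.
Σ X·P over the event = 3·(4/30) + 7·(2/30) + 8·(1/30) = 17/15.
E[X | Y = 3] = (17/15) / (7/30) = 34/7.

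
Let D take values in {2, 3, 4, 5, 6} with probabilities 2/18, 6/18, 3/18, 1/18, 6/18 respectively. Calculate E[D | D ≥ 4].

53/10

P(D ≥ 4) = 5/9.
Σ over the event: 4·1/6 + 5·1/18 + 6·1/3 = 53/18.
E[D | D ≥ 4] = (53/18) / (5/9) = 53/10.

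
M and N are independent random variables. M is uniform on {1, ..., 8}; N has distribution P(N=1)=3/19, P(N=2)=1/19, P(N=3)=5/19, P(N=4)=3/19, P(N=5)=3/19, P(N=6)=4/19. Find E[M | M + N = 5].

7/3

P(M + N = 5) = 3/38.
Summing M·P(x,y) over outcomes with M + N = 5 gives 7/38.
E[M | M + N = 5] = (7/38) / (3/38) = 7/3.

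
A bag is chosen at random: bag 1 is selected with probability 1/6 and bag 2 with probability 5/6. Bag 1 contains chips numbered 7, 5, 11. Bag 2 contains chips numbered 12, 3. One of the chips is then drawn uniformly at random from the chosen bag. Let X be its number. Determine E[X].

271/36

E[X | bag 1] = (7+5+11)/3 = 23/3.
E[X | bag 2] = (12+3)/2 = 15/2.
E[X] = (1/6)·(23/3) + (5/6)·(15/2) = 271/36.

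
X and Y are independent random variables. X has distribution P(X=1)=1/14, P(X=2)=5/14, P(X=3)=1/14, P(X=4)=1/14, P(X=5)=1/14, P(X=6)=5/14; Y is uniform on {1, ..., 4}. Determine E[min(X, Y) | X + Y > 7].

P(X + Y > 7) = 9/28.
Summing min(X,Y)·P(x,y) over outcomes with X + Y > 7 gives 1.
E[min(X, Y) | X + Y > 7] = (1) / (9/28) = 28/9.

28/9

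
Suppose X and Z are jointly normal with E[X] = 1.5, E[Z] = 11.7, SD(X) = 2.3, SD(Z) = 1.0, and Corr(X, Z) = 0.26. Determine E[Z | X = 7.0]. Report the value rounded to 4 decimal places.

12.3217

For a bivariate normal, E[Z | X=x] = μ_Z + ρ·(σ_Z/σ_X)·(x − μ_X).
E[Z | X=7.0] = 11.7 + (0.26)·(1.0/2.3)·(7.0 − (1.5)) = 11.7 + (0.11304)·(5.5) = 12.3217.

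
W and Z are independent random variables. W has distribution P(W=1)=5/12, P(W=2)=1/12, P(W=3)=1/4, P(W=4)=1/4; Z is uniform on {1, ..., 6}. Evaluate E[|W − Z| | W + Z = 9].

2

P(W + Z = 9) = 1/12.
Summing |W−Z|·P(x,y) over outcomes with W + Z = 9 gives 1/6.
E[|W − Z| | W + Z = 9] = (1/6) / (1/12) = 2.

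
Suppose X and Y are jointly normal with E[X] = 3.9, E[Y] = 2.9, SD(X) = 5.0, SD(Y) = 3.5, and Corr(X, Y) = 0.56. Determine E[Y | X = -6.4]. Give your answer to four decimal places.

E[Y | X=x] = μ_Y + ρ(σ_Y/σ_X)(x − μ_X) for jointly normal variables.
E[Y | X=-6.4] = 2.9 + (0.56)·(3.5/5.0)·(-6.4 − (3.9)) = 2.9 + (0.392)·(-10.3) = -1.1376.

-1.1376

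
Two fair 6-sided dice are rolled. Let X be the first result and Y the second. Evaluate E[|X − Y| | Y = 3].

3/2

P(Y = 3) = 1/6.
Summing |X−Y|·P(x,y) over outcomes with Y = 3 gives 1/4.
E[|X − Y| | Y = 3] = (1/4) / (1/6) = 3/2.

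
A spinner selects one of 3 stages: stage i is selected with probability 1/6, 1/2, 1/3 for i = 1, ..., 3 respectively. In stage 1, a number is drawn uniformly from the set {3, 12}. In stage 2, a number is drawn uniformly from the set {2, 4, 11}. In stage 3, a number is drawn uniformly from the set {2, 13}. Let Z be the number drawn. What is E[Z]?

E[Z | stage 1] = (3+12)/2 = 15/2.
E[Z | stage 2] = (2+4+11)/3 = 17/3.
E[Z | stage 3] = (2+13)/2 = 15/2.
By the law of total expectation,
E[Z] = (1/6)·(15/2) + (1/2)·(17/3) + (1/3)·(15/2) = 79/12.

79/12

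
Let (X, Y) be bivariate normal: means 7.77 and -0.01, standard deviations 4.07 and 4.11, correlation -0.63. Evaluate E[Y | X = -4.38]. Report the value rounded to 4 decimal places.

7.7197

For a bivariate normal, E[Y | X=x] = μ_Y + ρ·(σ_Y/σ_X)·(x − μ_X).
E[Y | X=-4.38] = -0.01 + (-0.63)·(4.11/4.07)·(-4.38 − (7.77)) = -0.01 + (-0.63619)·(-12.15) = 7.7197.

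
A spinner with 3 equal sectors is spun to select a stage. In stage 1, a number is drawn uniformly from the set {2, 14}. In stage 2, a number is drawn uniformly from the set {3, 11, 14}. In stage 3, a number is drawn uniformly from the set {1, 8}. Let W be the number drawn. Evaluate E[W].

E[W | stage 1] = (2+14)/2 = 8.
E[W | stage 2] = (3+11+14)/3 = 28/3.
E[W | stage 3] = (1+8)/2 = 9/2.
By the law of total expectation,
E[W] = (1/3)·(8) + (1/3)·(28/3) + (1/3)·(9/2) = 131/18.

131/18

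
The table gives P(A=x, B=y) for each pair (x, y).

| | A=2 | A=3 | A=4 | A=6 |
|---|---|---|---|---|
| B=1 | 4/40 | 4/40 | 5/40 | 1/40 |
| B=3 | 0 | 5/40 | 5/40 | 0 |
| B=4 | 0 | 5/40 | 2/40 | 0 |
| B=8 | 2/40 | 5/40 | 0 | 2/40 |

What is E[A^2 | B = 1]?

12

P(B = 1) = 7/20.
Σ A^2·P over the event = 4·(4/40) + 9·(4/40) + 16·(5/40) + 36·(1/40) = 21/5.
E[A^2 | B = 1] = (21/5) / (7/20) = 12.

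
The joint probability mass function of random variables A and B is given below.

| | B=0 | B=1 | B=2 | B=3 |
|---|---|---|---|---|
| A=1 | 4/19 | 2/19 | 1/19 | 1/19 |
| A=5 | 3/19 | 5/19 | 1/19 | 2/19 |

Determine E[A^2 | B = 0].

P(B = 0) = 7/19.
Σ A^2·P over the event = 1·(4/19) + 25·(3/19) = 79/19.
E[A^2 | B = 0] = (79/19) / (7/19) = 79/7.

79/7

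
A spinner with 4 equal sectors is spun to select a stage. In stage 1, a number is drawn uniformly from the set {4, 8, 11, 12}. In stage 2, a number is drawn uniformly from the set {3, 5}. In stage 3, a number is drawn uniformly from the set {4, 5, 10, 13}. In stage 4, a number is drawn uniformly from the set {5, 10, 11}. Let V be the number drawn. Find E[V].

E[V | stage 1] = (4+8+11+12)/4 = 35/4.
E[V | stage 2] = (3+5)/2 = 4.
E[V | stage 3] = (4+5+10+13)/4 = 8.
E[V | stage 4] = (5+10+11)/3 = 26/3.
By the law of total expectation,
E[V] = (1/4)·(35/4) + (1/4)·(4) + (1/4)·(8) + (1/4)·(26/3) = 353/48.

353/48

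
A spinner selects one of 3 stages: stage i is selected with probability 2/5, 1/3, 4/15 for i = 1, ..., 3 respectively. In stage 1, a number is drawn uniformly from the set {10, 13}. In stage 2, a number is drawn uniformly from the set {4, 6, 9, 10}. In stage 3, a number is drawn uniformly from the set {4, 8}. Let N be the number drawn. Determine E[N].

E[N | stage 1] = (10+13)/2 = 23/2.
E[N | stage 2] = (4+6+9+10)/4 = 29/4.
E[N | stage 3] = (4+8)/2 = 6.
By the law of total expectation,
E[N] = (2/5)·(23/2) + (1/3)·(29/4) + (4/15)·(6) = 517/60.

517/60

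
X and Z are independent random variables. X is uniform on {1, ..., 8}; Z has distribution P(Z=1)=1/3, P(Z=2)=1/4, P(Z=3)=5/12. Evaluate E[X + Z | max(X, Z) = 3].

53/11

P(max(X, Z) = 3) = 11/48.
Summing (X+Z)·P(x,y) over outcomes with max(X, Z) = 3 gives 53/48.
E[X + Z | max(X, Z) = 3] = (53/48) / (11/48) = 53/11.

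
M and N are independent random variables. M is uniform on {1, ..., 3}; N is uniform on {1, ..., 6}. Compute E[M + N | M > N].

Outcomes with M > N: (2,1), (3,1), (3,2), each with probability 1/18.
E[M + N | M > N] = (3 + 4 + 5) / 3 = 4.

4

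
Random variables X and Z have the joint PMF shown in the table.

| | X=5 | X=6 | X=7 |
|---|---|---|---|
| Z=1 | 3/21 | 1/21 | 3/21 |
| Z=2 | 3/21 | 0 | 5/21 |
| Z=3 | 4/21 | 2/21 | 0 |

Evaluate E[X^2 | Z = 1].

258/7

P(Z = 1) = 1/3.
Σ X^2·P over the event = 25·(3/21) + 36·(1/21) + 49·(3/21) = 86/7.
E[X^2 | Z = 1] = (86/7) / (1/3) = 258/7.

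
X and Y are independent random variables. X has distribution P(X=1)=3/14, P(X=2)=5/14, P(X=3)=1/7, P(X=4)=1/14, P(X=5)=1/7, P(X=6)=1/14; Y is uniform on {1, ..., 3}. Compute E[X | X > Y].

82/21

P(X > Y) = 1/2.
Summing X·P(x,y) over outcomes with X > Y gives 41/21.
E[X | X > Y] = (41/21) / (1/2) = 82/21.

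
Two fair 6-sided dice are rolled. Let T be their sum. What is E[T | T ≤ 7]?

P(T ≤ 7) = 7/12.
Σ over the event: 2·1/36 + 3·1/18 + 4·1/12 + 5·1/9 + 6·5/36 + 7·1/6 = 28/9.
E[T | T ≤ 7] = (28/9) / (7/12) = 16/3.

16/3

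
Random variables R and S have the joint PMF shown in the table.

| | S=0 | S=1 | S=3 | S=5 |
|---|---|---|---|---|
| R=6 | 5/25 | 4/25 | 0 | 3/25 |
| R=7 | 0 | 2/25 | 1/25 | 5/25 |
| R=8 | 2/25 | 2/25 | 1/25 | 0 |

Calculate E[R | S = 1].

P(S = 1) = 8/25.
Σ R·P over the event = 6·(4/25) + 7·(2/25) + 8·(2/25) = 54/25.
E[R | S = 1] = (54/25) / (8/25) = 27/4.

27/4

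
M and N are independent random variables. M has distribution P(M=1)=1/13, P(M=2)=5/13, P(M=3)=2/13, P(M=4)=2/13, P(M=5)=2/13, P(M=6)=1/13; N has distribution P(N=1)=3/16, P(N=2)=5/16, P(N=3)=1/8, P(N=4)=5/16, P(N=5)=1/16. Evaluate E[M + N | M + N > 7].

375/43

P(M + N > 7) = 43/208.
Summing (M+N)·P(x,y) over outcomes with M + N > 7 gives 375/208.
E[M + N | M + N > 7] = (375/208) / (43/208) = 375/43.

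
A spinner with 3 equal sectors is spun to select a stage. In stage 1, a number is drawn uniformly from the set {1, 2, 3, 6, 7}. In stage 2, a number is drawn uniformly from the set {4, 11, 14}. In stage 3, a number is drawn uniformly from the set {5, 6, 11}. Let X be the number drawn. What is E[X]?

104/15

E[X | stage 1] = (1+2+3+6+7)/5 = 19/5.
E[X | stage 2] = (4+11+14)/3 = 29/3.
E[X | stage 3] = (5+6+11)/3 = 22/3.
By the law of total expectation,
E[X] = (1/3)·(19/5) + (1/3)·(29/3) + (1/3)·(22/3) = 104/15.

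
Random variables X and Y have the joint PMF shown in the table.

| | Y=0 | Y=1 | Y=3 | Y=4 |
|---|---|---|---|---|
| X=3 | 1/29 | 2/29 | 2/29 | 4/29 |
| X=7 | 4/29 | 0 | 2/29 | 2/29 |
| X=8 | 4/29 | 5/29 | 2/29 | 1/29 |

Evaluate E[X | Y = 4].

34/7

P(Y = 4) = 7/29.
Σ X·P over the event = 3·(4/29) + 7·(2/29) + 8·(1/29) = 34/29.
E[X | Y = 4] = (34/29) / (7/29) = 34/7.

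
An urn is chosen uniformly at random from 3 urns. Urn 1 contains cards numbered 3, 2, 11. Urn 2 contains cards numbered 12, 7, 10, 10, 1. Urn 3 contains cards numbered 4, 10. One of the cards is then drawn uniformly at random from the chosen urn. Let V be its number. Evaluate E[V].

E[V | urn 1] = (3+2+11)/3 = 16/3.
E[V | urn 2] = (12+7+10+10+1)/5 = 8.
E[V | urn 3] = (4+10)/2 = 7.
By the law of total expectation,
E[V] = (1/3)·(16/3) + (1/3)·(8) + (1/3)·(7) = 61/9.

61/9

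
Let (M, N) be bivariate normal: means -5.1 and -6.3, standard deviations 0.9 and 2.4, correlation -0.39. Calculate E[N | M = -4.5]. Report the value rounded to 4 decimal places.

The regression of N on M has slope ρ·σ_N/σ_M and passes through (μ_M, μ_N).
E[N | M=-4.5] = -6.3 + (-0.39)·(2.4/0.9)·(-4.5 − (-5.1)) = -6.3 + (-1.04)·(0.6) = -6.9240.

-6.9240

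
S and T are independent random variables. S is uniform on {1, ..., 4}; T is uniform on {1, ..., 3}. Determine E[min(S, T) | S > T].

5/3

Outcomes with S > T: (2,1), (3,1), (3,2), (4,1), (4,2), (4,3), each with probability 1/12.
E[min(S, T) | S > T] = (1 + 1 + 2 + 1 + 2 + 3) / 6 = 5/3.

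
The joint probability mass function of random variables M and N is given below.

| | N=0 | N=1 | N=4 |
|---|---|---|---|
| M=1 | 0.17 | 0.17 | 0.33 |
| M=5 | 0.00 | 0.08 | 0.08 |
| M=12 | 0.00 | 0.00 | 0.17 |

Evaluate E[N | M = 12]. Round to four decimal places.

4.0000

P(M = 12) = 0.17.
Σ N·P over the event = 4·(0.17) = 0.68.
E[N | M = 12] = (0.68) / (0.17) = 4.0000.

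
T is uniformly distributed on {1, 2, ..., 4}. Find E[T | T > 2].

Given T > 2, T is equally likely to be any of {3, 4}.
E[T | T > 2] = (3 + 4) / 2 = 7/2.

7/2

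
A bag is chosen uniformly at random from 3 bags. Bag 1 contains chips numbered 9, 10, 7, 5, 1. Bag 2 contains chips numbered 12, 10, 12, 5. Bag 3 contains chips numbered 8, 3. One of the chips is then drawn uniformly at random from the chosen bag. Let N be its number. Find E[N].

433/60

E[N | bag 1] = (9+10+7+5+1)/5 = 32/5.
E[N | bag 2] = (12+10+12+5)/4 = 39/4.
E[N | bag 3] = (8+3)/2 = 11/2.
By the law of total expectation,
E[N] = (1/3)·(32/5) + (1/3)·(39/4) + (1/3)·(11/2) = 433/60.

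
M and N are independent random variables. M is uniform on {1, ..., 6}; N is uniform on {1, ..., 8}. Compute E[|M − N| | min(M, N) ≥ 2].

P(min(M, N) ≥ 2) = 35/48.
Summing |M−N|·P(x,y) over outcomes with min(M, N) ≥ 2 gives 25/16.
E[|M − N| | min(M, N) ≥ 2] = (25/16) / (35/48) = 15/7.

15/7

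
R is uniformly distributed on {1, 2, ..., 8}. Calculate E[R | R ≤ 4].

Given R ≤ 4, R is equally likely to be any of {1, 2, 3, 4}.
E[R | R ≤ 4] = (1 + 2 + 3 + 4) / 4 = 5/2.

5/2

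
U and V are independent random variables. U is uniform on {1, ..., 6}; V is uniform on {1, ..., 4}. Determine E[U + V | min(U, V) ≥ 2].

7

P(min(U, V) ≥ 2) = 5/8.
Summing (U+V)·P(x,y) over outcomes with min(U, V) ≥ 2 gives 35/8.
E[U + V | min(U, V) ≥ 2] = (35/8) / (5/8) = 7.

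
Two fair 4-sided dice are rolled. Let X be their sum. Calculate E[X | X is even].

5

P(X is even) = 1/2.
Σ over the event: 2·1/16 + 4·3/16 + 6·3/16 + 8·1/16 = 5/2.
E[X | X is even] = (5/2) / (1/2) = 5.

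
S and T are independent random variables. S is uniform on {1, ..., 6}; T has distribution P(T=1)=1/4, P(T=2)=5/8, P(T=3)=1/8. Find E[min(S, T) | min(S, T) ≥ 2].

32/15

P(min(S, T) ≥ 2) = 5/8.
Summing min(S,T)·P(x,y) over outcomes with min(S, T) ≥ 2 gives 4/3.
E[min(S, T) | min(S, T) ≥ 2] = (4/3) / (5/8) = 32/15.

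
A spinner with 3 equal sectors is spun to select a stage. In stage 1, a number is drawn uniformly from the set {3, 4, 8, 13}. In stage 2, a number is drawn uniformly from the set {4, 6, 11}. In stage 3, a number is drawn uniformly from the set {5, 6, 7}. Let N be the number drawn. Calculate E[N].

E[N | stage 1] = (3+4+8+13)/4 = 7.
E[N | stage 2] = (4+6+11)/3 = 7.
E[N | stage 3] = (5+6+7)/3 = 6.
E[N] = (1/3)·(7) + (1/3)·(7) + (1/3)·(6) = 20/3.

20/3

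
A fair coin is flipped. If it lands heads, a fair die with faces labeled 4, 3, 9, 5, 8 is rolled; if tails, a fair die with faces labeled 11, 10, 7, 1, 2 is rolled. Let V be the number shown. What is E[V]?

6

E[V | heads] = (4+3+9+5+8)/5 = 29/5.
E[V | tails] = (11+10+7+1+2)/5 = 31/5.
By the law of total expectation,
E[V] = (1/2)·(29/5) + (1/2)·(31/5) = 6.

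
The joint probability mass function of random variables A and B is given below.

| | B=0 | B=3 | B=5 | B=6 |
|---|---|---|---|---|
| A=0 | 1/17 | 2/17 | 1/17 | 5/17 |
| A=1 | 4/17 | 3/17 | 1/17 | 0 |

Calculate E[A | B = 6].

P(B = 6) = 5/17.
Σ A·P over the event = 0·(5/17) = 0.
E[A | B = 6] = (0) / (5/17) = 0.

0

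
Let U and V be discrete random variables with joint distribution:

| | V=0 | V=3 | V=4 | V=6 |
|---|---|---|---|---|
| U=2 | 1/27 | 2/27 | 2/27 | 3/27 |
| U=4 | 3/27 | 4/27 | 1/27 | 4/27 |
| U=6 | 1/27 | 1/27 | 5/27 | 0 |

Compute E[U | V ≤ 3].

23/6

P(V ≤ 3) = 4/9.
Σ U·P over the event = 2·(1/27) + 2·(2/27) + 4·(3/27) + 4·(4/27) + 6·(1/27) + 6·(1/27) = 46/27.
E[U | V ≤ 3] = (46/27) / (4/9) = 23/6.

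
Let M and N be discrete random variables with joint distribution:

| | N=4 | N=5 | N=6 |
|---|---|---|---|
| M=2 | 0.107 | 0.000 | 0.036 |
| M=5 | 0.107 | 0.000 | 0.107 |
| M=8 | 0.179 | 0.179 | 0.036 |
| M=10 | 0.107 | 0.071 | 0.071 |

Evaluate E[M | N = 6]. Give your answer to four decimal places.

6.4200

P(N = 6) = 0.250.
Σ M·P over the event = 2·(0.036) + 5·(0.107) + 8·(0.036) + 10·(0.071) = 1.605.
E[M | N = 6] = (1.605) / (0.250) = 6.4200.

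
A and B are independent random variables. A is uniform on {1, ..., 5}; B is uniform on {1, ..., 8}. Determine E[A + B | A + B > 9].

11

Outcomes with A + B > 9: (2,8), (3,7), (3,8), (4,6), (4,7), (4,8), (5,5), (5,6), (5,7), (5,8), each with probability 1/40.
E[A + B | A + B > 9] = (10 + 10 + 11 + 10 + 11 + 12 + 10 + 11 + 12 + 13) / 10 = 11.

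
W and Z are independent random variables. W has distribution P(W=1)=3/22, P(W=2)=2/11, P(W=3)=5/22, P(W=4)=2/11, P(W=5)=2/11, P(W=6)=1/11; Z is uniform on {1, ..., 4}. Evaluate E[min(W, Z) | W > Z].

103/50

P(W > Z) = 25/44.
Summing min(W,Z)·P(x,y) over outcomes with W > Z gives 103/88.
E[min(W, Z) | W > Z] = (103/88) / (25/44) = 103/50.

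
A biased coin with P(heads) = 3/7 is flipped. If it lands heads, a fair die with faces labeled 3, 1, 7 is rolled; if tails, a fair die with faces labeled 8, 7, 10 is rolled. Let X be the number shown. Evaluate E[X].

19/3

E[X | heads] = (3+1+7)/3 = 11/3.
E[X | tails] = (8+7+10)/3 = 25/3.
By the law of total expectation,
E[X] = (3/7)·(11/3) + (4/7)·(25/3) = 19/3.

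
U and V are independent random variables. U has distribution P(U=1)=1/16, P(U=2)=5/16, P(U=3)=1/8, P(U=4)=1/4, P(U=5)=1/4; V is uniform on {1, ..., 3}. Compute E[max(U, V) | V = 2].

P(V = 2) = 1/3.
Summing max(U,V)·P(x,y) over outcomes with V = 2 gives 9/8.
E[max(U, V) | V = 2] = (9/8) / (1/3) = 27/8.

27/8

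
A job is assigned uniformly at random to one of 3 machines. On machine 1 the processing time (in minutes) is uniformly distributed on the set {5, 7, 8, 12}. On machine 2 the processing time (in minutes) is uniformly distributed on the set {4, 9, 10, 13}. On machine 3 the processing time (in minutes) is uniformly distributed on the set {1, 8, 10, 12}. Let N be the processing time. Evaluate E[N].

33/4

E[N | machine 1] = (5+7+8+12)/4 = 8.
E[N | machine 2] = (4+9+10+13)/4 = 9.
E[N | machine 3] = (1+8+10+12)/4 = 31/4.
By the law of total expectation,
E[N] = (1/3)·(8) + (1/3)·(9) + (1/3)·(31/4) = 33/4.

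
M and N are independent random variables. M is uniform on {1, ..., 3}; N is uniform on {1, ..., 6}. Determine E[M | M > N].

Outcomes with M > N: (2,1), (3,1), (3,2), each with probability 1/18.
E[M | M > N] = (2 + 3 + 3) / 3 = 8/3.

8/3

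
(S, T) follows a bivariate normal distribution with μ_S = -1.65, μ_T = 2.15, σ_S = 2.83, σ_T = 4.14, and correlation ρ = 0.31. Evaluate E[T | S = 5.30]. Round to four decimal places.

The regression of T on S has slope ρ·σ_T/σ_S and passes through (μ_S, μ_T).
E[T | S=5.30] = 2.15 + (0.31)·(4.14/2.83)·(5.30 − (-1.65)) = 2.15 + (0.4535)·(6.95) = 5.3018.

5.3018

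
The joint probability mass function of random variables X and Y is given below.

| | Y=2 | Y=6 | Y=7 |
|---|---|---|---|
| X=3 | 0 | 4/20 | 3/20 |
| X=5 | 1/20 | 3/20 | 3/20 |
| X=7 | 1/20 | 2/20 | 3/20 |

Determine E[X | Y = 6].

41/9

P(Y = 6) = 9/20.
Σ X·P over the event = 3·(4/20) + 5·(3/20) + 7·(2/20) = 41/20.
E[X | Y = 6] = (41/20) / (9/20) = 41/9.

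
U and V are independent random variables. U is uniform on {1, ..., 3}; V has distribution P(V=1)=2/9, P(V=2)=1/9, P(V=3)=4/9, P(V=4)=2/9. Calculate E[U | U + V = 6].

8/3

P(U + V = 6) = 2/9.
Summing U·P(x,y) over outcomes with U + V = 6 gives 16/27.
E[U | U + V = 6] = (16/27) / (2/9) = 8/3.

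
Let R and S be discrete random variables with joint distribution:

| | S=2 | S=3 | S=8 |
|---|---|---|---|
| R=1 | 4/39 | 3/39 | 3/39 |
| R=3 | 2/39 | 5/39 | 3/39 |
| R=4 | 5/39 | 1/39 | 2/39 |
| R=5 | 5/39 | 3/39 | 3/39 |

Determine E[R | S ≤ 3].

23/7

P(S ≤ 3) = 28/39.
Σ R·P over the event = 1·(4/39) + 1·(3/39) + 3·(2/39) + 3·(5/39) + 4·(5/39) + 4·(1/39) + 5·(5/39) + 5·(3/39) = 92/39.
E[R | S ≤ 3] = (92/39) / (28/39) = 23/7.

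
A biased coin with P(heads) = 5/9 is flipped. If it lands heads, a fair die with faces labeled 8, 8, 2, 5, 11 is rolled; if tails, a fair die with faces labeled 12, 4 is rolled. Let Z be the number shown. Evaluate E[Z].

E[Z | heads] = (8+8+2+5+11)/5 = 34/5.
E[Z | tails] = (12+4)/2 = 8.
By the law of total expectation,
E[Z] = (5/9)·(34/5) + (4/9)·(8) = 22/3.

22/3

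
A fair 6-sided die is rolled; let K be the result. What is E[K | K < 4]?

Given K < 4, K is equally likely to be any of {1, 2, 3}.
E[K | K < 4] = (1 + 2 + 3) / 3 = 2.

2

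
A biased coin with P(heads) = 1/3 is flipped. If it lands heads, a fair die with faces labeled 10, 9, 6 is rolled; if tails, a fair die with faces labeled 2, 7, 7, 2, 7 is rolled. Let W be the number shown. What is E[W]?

E[W | heads] = (10+9+6)/3 = 25/3.
E[W | tails] = (2+7+7+2+7)/5 = 5.
E[W] = (1/3)·(25/3) + (2/3)·(5) = 55/9.

55/9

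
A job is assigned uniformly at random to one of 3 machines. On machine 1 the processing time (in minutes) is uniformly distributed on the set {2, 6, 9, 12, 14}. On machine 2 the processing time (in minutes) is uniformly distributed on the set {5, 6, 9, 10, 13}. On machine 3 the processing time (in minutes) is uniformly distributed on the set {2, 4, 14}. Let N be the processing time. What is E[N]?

358/45

E[N | machine 1] = (2+6+9+12+14)/5 = 43/5.
E[N | machine 2] = (5+6+9+10+13)/5 = 43/5.
E[N | machine 3] = (2+4+14)/3 = 20/3.
E[N] = (1/3)·(43/5) + (1/3)·(43/5) + (1/3)·(20/3) = 358/45.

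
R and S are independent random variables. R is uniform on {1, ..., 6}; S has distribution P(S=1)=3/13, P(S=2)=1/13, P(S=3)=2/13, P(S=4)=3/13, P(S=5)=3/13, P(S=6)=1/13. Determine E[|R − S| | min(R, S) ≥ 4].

6/7

P(min(R, S) ≥ 4) = 7/26.
Summing |R−S|·P(x,y) over outcomes with min(R, S) ≥ 4 gives 3/13.
E[|R − S| | min(R, S) ≥ 4] = (3/13) / (7/26) = 6/7.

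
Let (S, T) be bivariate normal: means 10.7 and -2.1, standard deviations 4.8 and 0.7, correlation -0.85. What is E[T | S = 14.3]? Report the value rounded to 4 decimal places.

-2.5463

For a bivariate normal, E[T | S=x] = μ_T + ρ·(σ_T/σ_S)·(x − μ_S).
E[T | S=14.3] = -2.1 + (-0.85)·(0.7/4.8)·(14.3 − (10.7)) = -2.1 + (-0.12396)·(3.6) = -2.5463.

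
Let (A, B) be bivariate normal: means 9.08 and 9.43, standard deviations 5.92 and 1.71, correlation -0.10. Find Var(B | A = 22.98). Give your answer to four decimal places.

2.8949

Var(B | A=x) = (1 − ρ²)·σ_B².
Var(B | A=22.98) = (1.71)²·(1 − (-0.10)²) = 2.9241·0.99 = 2.8949.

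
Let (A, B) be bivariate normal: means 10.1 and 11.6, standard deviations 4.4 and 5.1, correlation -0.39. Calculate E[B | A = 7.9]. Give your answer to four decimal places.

12.5945

For a bivariate normal, E[B | A=x] = μ_B + ρ·(σ_B/σ_A)·(x − μ_A).
E[B | A=7.9] = 11.6 + (-0.39)·(5.1/4.4)·(7.9 − (10.1)) = 11.6 + (-0.45205)·(-2.2) = 12.5945.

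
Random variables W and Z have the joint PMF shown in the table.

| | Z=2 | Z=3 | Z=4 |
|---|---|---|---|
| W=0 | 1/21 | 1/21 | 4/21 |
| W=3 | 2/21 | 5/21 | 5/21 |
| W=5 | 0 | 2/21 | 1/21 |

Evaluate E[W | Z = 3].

25/8

P(Z = 3) = 8/21.
Σ W·P over the event = 0·(1/21) + 3·(5/21) + 5·(2/21) = 25/21.
E[W | Z = 3] = (25/21) / (8/21) = 25/8.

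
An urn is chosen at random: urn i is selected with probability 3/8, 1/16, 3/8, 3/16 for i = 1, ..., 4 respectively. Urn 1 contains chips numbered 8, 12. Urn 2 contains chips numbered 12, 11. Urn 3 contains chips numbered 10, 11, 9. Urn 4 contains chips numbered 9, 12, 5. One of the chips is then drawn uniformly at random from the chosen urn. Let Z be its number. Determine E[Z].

315/32

E[Z | urn 1] = (8+12)/2 = 10.
E[Z | urn 2] = (12+11)/2 = 23/2.
E[Z | urn 3] = (10+11+9)/3 = 10.
E[Z | urn 4] = (9+12+5)/3 = 26/3.
E[Z] = (3/8)·(10) + (1/16)·(23/2) + (3/8)·(10) + (3/16)·(26/3) = 315/32.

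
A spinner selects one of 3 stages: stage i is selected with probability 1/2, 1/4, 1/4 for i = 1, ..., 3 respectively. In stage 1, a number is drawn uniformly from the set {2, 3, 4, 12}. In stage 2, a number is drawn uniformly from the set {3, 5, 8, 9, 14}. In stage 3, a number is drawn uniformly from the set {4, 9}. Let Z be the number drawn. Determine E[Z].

31/5

E[Z | stage 1] = (2+3+4+12)/4 = 21/4.
E[Z | stage 2] = (3+5+8+9+14)/5 = 39/5.
E[Z | stage 3] = (4+9)/2 = 13/2.
E[Z] = (1/2)·(21/4) + (1/4)·(39/5) + (1/4)·(13/2) = 31/5.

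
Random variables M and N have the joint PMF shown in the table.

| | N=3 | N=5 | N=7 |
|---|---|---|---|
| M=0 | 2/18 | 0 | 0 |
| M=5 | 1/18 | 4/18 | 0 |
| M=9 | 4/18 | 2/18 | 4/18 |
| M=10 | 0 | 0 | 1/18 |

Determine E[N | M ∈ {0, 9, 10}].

63/13

P(M ∈ {0, 9, 10}) = 13/18.
Σ N·P over the event = 3·(2/18) + 3·(4/18) + 5·(2/18) + 7·(4/18) + 7·(1/18) = 7/2.
E[N | M ∈ {0, 9, 10}] = (7/2) / (13/18) = 63/13.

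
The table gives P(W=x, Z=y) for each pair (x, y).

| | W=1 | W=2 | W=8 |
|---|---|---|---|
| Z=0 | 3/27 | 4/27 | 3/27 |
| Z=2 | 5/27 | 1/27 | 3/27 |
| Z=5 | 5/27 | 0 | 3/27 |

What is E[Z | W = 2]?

P(W = 2) = 5/27.
Σ Z·P over the event = 0·(4/27) + 2·(1/27) = 2/27.
E[Z | W = 2] = (2/27) / (5/27) = 2/5.

2/5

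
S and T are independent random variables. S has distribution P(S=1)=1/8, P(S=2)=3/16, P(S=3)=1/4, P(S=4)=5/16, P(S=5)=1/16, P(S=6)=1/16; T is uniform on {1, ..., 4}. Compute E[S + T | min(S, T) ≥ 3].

163/22

P(min(S, T) ≥ 3) = 11/32.
Summing (S+T)·P(x,y) over outcomes with min(S, T) ≥ 3 gives 163/64.
E[S + T | min(S, T) ≥ 3] = (163/64) / (11/32) = 163/22.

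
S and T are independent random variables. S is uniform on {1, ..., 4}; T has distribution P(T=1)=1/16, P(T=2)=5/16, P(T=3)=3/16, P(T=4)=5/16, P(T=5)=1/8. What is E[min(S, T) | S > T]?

2

P(S > T) = 1/4.
Summing min(S,T)·P(x,y) over outcomes with S > T gives 1/2.
E[min(S, T) | S > T] = (1/2) / (1/4) = 2.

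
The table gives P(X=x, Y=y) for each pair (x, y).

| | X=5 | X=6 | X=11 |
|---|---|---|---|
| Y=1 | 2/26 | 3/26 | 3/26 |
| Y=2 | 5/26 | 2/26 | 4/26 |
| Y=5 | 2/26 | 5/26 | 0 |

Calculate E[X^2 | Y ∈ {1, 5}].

751/15

P(Y ∈ {1, 5}) = 15/26.
Σ X^2·P over the event = 25·(2/26) + 25·(2/26) + 36·(3/26) + 36·(5/26) + 121·(3/26) = 751/26.
E[X^2 | Y ∈ {1, 5}] = (751/26) / (15/26) = 751/15.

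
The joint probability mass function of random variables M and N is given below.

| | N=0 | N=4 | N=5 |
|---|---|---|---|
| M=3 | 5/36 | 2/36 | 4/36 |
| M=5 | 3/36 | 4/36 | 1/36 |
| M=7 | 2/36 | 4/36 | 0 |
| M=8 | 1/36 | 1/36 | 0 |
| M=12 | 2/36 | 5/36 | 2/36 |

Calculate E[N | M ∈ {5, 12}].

3

P(M ∈ {5, 12}) = 17/36.
Σ N·P over the event = 0·(3/36) + 4·(4/36) + 5·(1/36) + 0·(2/36) + 4·(5/36) + 5·(2/36) = 17/12.
E[N | M ∈ {5, 12}] = (17/12) / (17/36) = 3.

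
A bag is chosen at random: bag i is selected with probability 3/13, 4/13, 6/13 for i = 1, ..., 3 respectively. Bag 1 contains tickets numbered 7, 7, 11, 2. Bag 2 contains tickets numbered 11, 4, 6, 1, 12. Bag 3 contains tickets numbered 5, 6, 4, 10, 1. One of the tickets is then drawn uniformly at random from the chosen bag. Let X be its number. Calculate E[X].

E[X | bag 1] = (7+7+11+2)/4 = 27/4.
E[X | bag 2] = (11+4+6+1+12)/5 = 34/5.
E[X | bag 3] = (5+6+4+10+1)/5 = 26/5.
By the law of total expectation,
E[X] = (3/13)·(27/4) + (4/13)·(34/5) + (6/13)·(26/5) = 121/20.

121/20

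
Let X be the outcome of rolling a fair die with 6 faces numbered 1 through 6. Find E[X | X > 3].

Given X > 3, X is equally likely to be any of {4, 5, 6}.
E[X | X > 3] = (4 + 5 + 6) / 3 = 5.

5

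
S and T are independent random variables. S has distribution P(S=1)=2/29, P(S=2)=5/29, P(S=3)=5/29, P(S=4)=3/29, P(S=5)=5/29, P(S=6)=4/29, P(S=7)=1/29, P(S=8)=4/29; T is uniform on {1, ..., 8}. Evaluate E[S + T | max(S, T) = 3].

P(max(S, T) = 3) = 11/116.
Summing (S+T)·P(x,y) over outcomes with max(S, T) = 3 gives 27/58.
E[S + T | max(S, T) = 3] = (27/58) / (11/116) = 54/11.

54/11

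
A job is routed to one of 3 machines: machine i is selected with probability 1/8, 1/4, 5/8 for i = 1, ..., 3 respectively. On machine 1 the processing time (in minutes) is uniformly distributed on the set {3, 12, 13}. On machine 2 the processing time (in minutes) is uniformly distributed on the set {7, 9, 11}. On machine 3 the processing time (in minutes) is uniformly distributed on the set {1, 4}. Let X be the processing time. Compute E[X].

239/48

E[X | machine 1] = (3+12+13)/3 = 28/3.
E[X | machine 2] = (7+9+11)/3 = 9.
E[X | machine 3] = (1+4)/2 = 5/2.
By the law of total expectation,
E[X] = (1/8)·(28/3) + (1/4)·(9) + (5/8)·(5/2) = 239/48.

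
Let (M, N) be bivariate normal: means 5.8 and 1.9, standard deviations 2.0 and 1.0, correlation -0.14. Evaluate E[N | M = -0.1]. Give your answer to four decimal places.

The regression of N on M has slope ρ·σ_N/σ_M and passes through (μ_M, μ_N).
E[N | M=-0.1] = 1.9 + (-0.14)·(1.0/2.0)·(-0.1 − (5.8)) = 1.9 + (-0.07)·(-5.9) = 2.3130.

2.3130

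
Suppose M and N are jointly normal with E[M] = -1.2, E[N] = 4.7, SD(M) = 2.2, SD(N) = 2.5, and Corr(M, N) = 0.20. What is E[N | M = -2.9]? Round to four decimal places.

E[N | M=x] = μ_N + ρ(σ_N/σ_M)(x − μ_M) for jointly normal variables.
E[N | M=-2.9] = 4.7 + (0.20)·(2.5/2.2)·(-2.9 − (-1.2)) = 4.7 + (0.22727)·(-1.7) = 4.3136.

4.3136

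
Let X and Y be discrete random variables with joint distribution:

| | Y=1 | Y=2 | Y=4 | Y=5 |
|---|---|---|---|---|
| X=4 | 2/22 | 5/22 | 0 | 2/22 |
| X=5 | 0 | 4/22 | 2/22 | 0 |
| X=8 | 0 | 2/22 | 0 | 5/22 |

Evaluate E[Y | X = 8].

29/7

P(X = 8) = 7/22.
Σ Y·P over the event = 2·(2/22) + 5·(5/22) = 29/22.
E[Y | X = 8] = (29/22) / (7/22) = 29/7.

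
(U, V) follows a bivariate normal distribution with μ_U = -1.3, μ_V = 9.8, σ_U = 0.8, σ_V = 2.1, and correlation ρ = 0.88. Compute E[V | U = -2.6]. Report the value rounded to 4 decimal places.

E[V | U=x] = μ_V + ρ(σ_V/σ_U)(x − μ_U) for jointly normal variables.
E[V | U=-2.6] = 9.8 + (0.88)·(2.1/0.8)·(-2.6 − (-1.3)) = 9.8 + (2.31)·(-1.3) = 6.7970.

6.7970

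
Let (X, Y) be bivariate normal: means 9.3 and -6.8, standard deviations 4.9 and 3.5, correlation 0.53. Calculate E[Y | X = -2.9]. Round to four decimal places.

-11.4186

The regression of Y on X has slope ρ·σ_Y/σ_X and passes through (μ_X, μ_Y).
E[Y | X=-2.9] = -6.8 + (0.53)·(3.5/4.9)·(-2.9 − (9.3)) = -6.8 + (0.37857)·(-12.2) = -11.4186.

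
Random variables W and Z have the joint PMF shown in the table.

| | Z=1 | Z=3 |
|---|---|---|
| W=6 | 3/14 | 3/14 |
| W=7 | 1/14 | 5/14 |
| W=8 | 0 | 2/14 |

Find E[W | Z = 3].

69/10

P(Z = 3) = 5/7.
Σ W·P over the event = 6·(3/14) + 7·(5/14) + 8·(2/14) = 69/14.
E[W | Z = 3] = (69/14) / (5/7) = 69/10.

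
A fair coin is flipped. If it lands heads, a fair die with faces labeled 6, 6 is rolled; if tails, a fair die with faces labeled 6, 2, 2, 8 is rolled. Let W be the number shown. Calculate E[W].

21/4

E[W | heads] = (6+6)/2 = 6.
E[W | tails] = (6+2+2+8)/4 = 9/2.
E[W] = (1/2)·(6) + (1/2)·(9/2) = 21/4.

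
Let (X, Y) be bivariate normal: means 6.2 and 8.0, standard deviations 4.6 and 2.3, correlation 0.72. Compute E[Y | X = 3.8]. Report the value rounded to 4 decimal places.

The regression of Y on X has slope ρ·σ_Y/σ_X and passes through (μ_X, μ_Y).
E[Y | X=3.8] = 8.0 + (0.72)·(2.3/4.6)·(3.8 − (6.2)) = 8.0 + (0.36)·(-2.4) = 7.1360.

7.1360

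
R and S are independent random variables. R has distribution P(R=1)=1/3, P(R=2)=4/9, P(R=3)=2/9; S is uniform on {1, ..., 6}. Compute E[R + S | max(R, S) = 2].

37/11

P(max(R, S) = 2) = 11/54.
Summing (R+S)·P(x,y) over outcomes with max(R, S) = 2 gives 37/54.
E[R + S | max(R, S) = 2] = (37/54) / (11/54) = 37/11.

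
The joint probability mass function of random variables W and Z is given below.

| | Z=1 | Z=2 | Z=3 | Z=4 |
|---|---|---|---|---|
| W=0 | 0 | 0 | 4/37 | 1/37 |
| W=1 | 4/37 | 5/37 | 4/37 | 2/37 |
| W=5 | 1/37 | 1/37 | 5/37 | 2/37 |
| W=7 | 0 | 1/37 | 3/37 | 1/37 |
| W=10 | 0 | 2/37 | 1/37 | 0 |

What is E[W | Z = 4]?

P(Z = 4) = 6/37.
Σ W·P over the event = 0·(1/37) + 1·(2/37) + 5·(2/37) + 7·(1/37) = 19/37.
E[W | Z = 4] = (19/37) / (6/37) = 19/6.

19/6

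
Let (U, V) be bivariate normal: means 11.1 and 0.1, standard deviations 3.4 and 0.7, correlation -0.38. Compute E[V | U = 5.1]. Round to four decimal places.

0.5694

For a bivariate normal, E[V | U=x] = μ_V + ρ·(σ_V/σ_U)·(x − μ_U).
E[V | U=5.1] = 0.1 + (-0.38)·(0.7/3.4)·(5.1 − (11.1)) = 0.1 + (-0.078235)·(-6) = 0.5694.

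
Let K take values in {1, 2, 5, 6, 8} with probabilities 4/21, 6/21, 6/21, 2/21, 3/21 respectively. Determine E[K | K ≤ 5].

23/8

P(K ≤ 5) = 16/21.
Σ over the event: 1·4/21 + 2·2/7 + 5·2/7 = 46/21.
E[K | K ≤ 5] = (46/21) / (16/21) = 23/8.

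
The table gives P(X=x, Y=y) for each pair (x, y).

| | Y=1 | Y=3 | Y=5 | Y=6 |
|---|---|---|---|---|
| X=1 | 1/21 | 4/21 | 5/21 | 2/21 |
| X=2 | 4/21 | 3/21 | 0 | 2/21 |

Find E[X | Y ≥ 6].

3/2

P(Y ≥ 6) = 4/21.
Σ X·P over the event = 1·(2/21) + 2·(2/21) = 2/7.
E[X | Y ≥ 6] = (2/7) / (4/21) = 3/2.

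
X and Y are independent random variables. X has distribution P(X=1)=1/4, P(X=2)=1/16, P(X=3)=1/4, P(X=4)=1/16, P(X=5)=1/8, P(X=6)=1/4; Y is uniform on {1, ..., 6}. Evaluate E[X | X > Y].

P(X > Y) = 5/12.
Summing X·P(x,y) over outcomes with X > Y gives 33/16.
E[X | X > Y] = (33/16) / (5/12) = 99/20.

99/20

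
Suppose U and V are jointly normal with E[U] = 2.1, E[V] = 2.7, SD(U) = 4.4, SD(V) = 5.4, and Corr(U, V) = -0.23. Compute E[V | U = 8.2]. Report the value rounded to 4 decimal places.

The regression of V on U has slope ρ·σ_V/σ_U and passes through (μ_U, μ_V).
E[V | U=8.2] = 2.7 + (-0.23)·(5.4/4.4)·(8.2 − (2.1)) = 2.7 + (-0.282273)·(6.1) = 0.9781.

0.9781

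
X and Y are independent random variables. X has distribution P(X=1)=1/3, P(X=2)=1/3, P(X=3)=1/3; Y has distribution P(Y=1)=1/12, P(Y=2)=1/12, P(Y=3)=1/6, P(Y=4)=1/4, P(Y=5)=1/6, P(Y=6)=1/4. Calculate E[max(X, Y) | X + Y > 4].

P(X + Y > 4) = 29/36.
Summing max(X,Y)·P(x,y) over outcomes with X + Y > 4 gives 15/4.
E[max(X, Y) | X + Y > 4] = (15/4) / (29/36) = 135/29.

135/29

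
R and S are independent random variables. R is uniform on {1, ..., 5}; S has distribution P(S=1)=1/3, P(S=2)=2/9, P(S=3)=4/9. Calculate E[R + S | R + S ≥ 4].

209/37

P(R + S ≥ 4) = 37/45.
Summing (R+S)·P(x,y) over outcomes with R + S ≥ 4 gives 209/45.
E[R + S | R + S ≥ 4] = (209/45) / (37/45) = 209/37.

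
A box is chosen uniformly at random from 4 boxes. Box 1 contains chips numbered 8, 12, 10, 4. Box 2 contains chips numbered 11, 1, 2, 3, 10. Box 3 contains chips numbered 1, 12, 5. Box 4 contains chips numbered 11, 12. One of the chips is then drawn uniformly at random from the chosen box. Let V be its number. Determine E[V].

157/20

E[V | box 1] = (8+12+10+4)/4 = 17/2.
E[V | box 2] = (11+1+2+3+10)/5 = 27/5.
E[V | box 3] = (1+12+5)/3 = 6.
E[V | box 4] = (11+12)/2 = 23/2.
By the law of total expectation,
E[V] = (1/4)·(17/2) + (1/4)·(27/5) + (1/4)·(6) + (1/4)·(23/2) = 157/20.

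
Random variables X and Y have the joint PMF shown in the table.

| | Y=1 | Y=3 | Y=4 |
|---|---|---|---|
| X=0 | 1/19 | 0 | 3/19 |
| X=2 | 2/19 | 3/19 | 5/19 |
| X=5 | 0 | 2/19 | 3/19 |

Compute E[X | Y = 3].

P(Y = 3) = 5/19.
Σ X·P over the event = 2·(3/19) + 5·(2/19) = 16/19.
E[X | Y = 3] = (16/19) / (5/19) = 16/5.

16/5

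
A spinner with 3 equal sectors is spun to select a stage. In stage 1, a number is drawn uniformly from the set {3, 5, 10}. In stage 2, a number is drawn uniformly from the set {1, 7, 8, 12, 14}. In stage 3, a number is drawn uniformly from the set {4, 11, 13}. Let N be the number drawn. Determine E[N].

E[N | stage 1] = (3+5+10)/3 = 6.
E[N | stage 2] = (1+7+8+12+14)/5 = 42/5.
E[N | stage 3] = (4+11+13)/3 = 28/3.
By the law of total expectation,
E[N] = (1/3)·(6) + (1/3)·(42/5) + (1/3)·(28/3) = 356/45.

356/45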